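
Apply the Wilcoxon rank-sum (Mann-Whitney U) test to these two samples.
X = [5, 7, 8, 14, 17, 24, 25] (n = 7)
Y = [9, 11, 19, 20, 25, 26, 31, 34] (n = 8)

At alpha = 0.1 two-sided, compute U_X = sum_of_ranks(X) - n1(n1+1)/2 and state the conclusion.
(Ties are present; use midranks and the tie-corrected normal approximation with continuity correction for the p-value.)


Step 1: Combine and sort all 15 observations; assign midranks.
sorted (value, group): (5,X), (7,X), (8,X), (9,Y), (11,Y), (14,X), (17,X), (19,Y), (20,Y), (24,X), (25,X), (25,Y), (26,Y), (31,Y), (34,Y)
ranks: 5->1, 7->2, 8->3, 9->4, 11->5, 14->6, 17->7, 19->8, 20->9, 24->10, 25->11.5, 25->11.5, 26->13, 31->14, 34->15
Step 2: Rank sum for X: R1 = 1 + 2 + 3 + 6 + 7 + 10 + 11.5 = 40.5.
Step 3: U_X = R1 - n1(n1+1)/2 = 40.5 - 7*8/2 = 40.5 - 28 = 12.5.
       U_Y = n1*n2 - U_X = 56 - 12.5 = 43.5.
Step 4: Ties are present, so use the tie-corrected normal approximation (with continuity correction) for the p-value.
Step 5: p-value = 0.082305; compare to alpha = 0.1. reject H0.

U_X = 12.5, p = 0.082305, reject H0 at alpha = 0.1.


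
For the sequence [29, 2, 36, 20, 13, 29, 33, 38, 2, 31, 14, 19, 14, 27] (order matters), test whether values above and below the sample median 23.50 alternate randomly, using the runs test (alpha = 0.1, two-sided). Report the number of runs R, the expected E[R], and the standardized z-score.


Step 1: Compute median = 23.50; label A = above, B = below.
Labels in order: ABABBAAABABBBA  (n_A = 7, n_B = 7)
Step 2: Count runs R = 9.
Step 3: Under H0 (random ordering), E[R] = 2*n_A*n_B/(n_A+n_B) + 1 = 2*7*7/14 + 1 = 8.0000.
        Var[R] = 2*n_A*n_B*(2*n_A*n_B - n_A - n_B) / ((n_A+n_B)^2 * (n_A+n_B-1)) = 8232/2548 = 3.2308.
        SD[R] = 1.7974.
Step 4: Continuity-corrected z = (R - 0.5 - E[R]) / SD[R] = (9 - 0.5 - 8.0000) / 1.7974 = 0.2782.
Step 5: Two-sided p-value via normal approximation = 2*(1 - Phi(|z|)) = 0.780879.
Step 6: alpha = 0.1. fail to reject H0.

R = 9, z = 0.2782, p = 0.780879, fail to reject H0.


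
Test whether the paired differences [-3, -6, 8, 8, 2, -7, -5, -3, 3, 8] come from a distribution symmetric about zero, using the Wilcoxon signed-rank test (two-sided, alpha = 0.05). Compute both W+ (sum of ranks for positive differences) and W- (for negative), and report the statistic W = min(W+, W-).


Step 1: Drop any zero differences (none here) and take |d_i|.
|d| = [3, 6, 8, 8, 2, 7, 5, 3, 3, 8]
Step 2: Midrank |d_i| (ties get averaged ranks).
ranks: |3|->3, |6|->6, |8|->9, |8|->9, |2|->1, |7|->7, |5|->5, |3|->3, |3|->3, |8|->9
Step 3: Attach original signs; sum ranks with positive sign and with negative sign.
W+ = 9 + 9 + 1 + 3 + 9 = 31
W- = 3 + 6 + 7 + 5 + 3 = 24
(Check: W+ + W- = 55 should equal n(n+1)/2 = 55.)
Step 4: Test statistic W = min(W+, W-) = 24.
Step 5: Ties in |d|, so use the tie-corrected normal approximation.
        E[W] = n(n+1)/4 = 10*11/4 = 27.5.
        Tie groups: |d|=3 (t=3), |d|=8 (t=3); sum(t^3 - t) = 48.
        Var[W] = n(n+1)(2n+1)/24 - sum(t^3-t)/48 = 2310/24 - 48/48 = 95.25.
        z = (W - E[W]) / sqrt(Var[W]) = (24 - 27.5) / 9.7596 = -0.3586.
        Two-sided p = 2*Phi(z) = 0.719879.
Step 6: alpha = 0.05. fail to reject H0.

W+ = 31, W- = 24, W = min = 24, p = 0.719879, fail to reject H0.


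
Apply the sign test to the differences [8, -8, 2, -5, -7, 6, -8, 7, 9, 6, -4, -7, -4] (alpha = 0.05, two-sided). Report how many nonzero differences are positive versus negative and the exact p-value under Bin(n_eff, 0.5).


Step 1: Discard zero differences. Original n = 13; n_eff = number of nonzero differences = 13.
Nonzero differences (with sign): +8, -8, +2, -5, -7, +6, -8, +7, +9, +6, -4, -7, -4
Step 2: Count signs: positive = 6, negative = 7.
Step 3: Under H0: P(positive) = 0.5, so the number of positives S ~ Bin(13, 0.5).
Step 4: Two-sided exact p-value = sum of Bin(13,0.5) probabilities at or below the observed probability = 1.000000.
Step 5: alpha = 0.05. fail to reject H0.

n_eff = 13, pos = 6, neg = 7, p = 1.000000, fail to reject H0.


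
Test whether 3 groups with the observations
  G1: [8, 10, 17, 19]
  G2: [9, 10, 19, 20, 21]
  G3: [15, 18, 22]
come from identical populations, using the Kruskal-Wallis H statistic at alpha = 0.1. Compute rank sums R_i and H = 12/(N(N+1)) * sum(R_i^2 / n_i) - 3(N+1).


Step 1: Combine all N = 12 observations and assign midranks.
sorted (value, group, rank): (8,G1,1), (9,G2,2), (10,G1,3.5), (10,G2,3.5), (15,G3,5), (17,G1,6), (18,G3,7), (19,G1,8.5), (19,G2,8.5), (20,G2,10), (21,G2,11), (22,G3,12)
Step 2: Sum ranks within each group.
R_1 = 19 (n_1 = 4)
R_2 = 35 (n_2 = 5)
R_3 = 24 (n_3 = 3)
Step 3: H = 12/(N(N+1)) * sum(R_i^2/n_i) - 3(N+1)
     = 12/(12*13) * (19^2/4 + 35^2/5 + 24^2/3) - 3*13
     = 0.076923 * 527.25 - 39
     = 1.557692.
Step 4: Ties present; correction factor C = 1 - 12/(12^3 - 12) = 0.993007. Corrected H = 1.557692 / 0.993007 = 1.568662.
Step 5: Under H0, H ~ chi^2(2); p-value = 0.456425.
Step 6: alpha = 0.1. fail to reject H0.

H = 1.5687, df = 2, p = 0.456425, fail to reject H0.


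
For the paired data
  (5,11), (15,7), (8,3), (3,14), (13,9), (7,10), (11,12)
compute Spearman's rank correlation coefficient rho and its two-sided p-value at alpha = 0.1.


Step 1: Rank x and y separately (midranks; no ties here).
rank(x): 5->2, 15->7, 8->4, 3->1, 13->6, 7->3, 11->5
rank(y): 11->5, 7->2, 3->1, 14->7, 9->3, 10->4, 12->6
Step 2: d_i = R_x(i) - R_y(i); compute d_i^2.
  (2-5)^2=9, (7-2)^2=25, (4-1)^2=9, (1-7)^2=36, (6-3)^2=9, (3-4)^2=1, (5-6)^2=1
sum(d^2) = 90.
Step 3: rho = 1 - 6*90 / (7*(7^2 - 1)) = 1 - 540/336 = -0.607143.
Step 4: Under H0, t = rho * sqrt((n-2)/(1-rho^2)) = -1.7086 ~ t(5).
Step 5: Two-sided p-value from the t-distribution with 5 df = 0.148231.
Step 6: alpha = 0.1. fail to reject H0.

rho = -0.6071, p = 0.148231, fail to reject H0 at alpha = 0.1.


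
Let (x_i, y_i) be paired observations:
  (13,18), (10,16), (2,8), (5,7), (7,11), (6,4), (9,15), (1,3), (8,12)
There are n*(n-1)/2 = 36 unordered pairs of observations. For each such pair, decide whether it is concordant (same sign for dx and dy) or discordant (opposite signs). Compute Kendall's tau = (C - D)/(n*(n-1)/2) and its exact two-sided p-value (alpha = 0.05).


Step 1: Enumerate the 36 unordered pairs (i,j) with i<j and classify each by sign(x_j-x_i) * sign(y_j-y_i).
  (1,2):dx=-3,dy=-2->C; (1,3):dx=-11,dy=-10->C; (1,4):dx=-8,dy=-11->C; (1,5):dx=-6,dy=-7->C
  (1,6):dx=-7,dy=-14->C; (1,7):dx=-4,dy=-3->C; (1,8):dx=-12,dy=-15->C; (1,9):dx=-5,dy=-6->C
  (2,3):dx=-8,dy=-8->C; (2,4):dx=-5,dy=-9->C; (2,5):dx=-3,dy=-5->C; (2,6):dx=-4,dy=-12->C
  (2,7):dx=-1,dy=-1->C; (2,8):dx=-9,dy=-13->C; (2,9):dx=-2,dy=-4->C; (3,4):dx=+3,dy=-1->D
  (3,5):dx=+5,dy=+3->C; (3,6):dx=+4,dy=-4->D; (3,7):dx=+7,dy=+7->C; (3,8):dx=-1,dy=-5->C
  (3,9):dx=+6,dy=+4->C; (4,5):dx=+2,dy=+4->C; (4,6):dx=+1,dy=-3->D; (4,7):dx=+4,dy=+8->C
  (4,8):dx=-4,dy=-4->C; (4,9):dx=+3,dy=+5->C; (5,6):dx=-1,dy=-7->C; (5,7):dx=+2,dy=+4->C
  (5,8):dx=-6,dy=-8->C; (5,9):dx=+1,dy=+1->C; (6,7):dx=+3,dy=+11->C; (6,8):dx=-5,dy=-1->C
  (6,9):dx=+2,dy=+8->C; (7,8):dx=-8,dy=-12->C; (7,9):dx=-1,dy=-3->C; (8,9):dx=+7,dy=+9->C
Step 2: C = 33, D = 3, total pairs = 36.
Step 3: tau = (C - D)/(n(n-1)/2) = (33 - 3)/36 = 0.833333.
Step 4: Exact two-sided p-value (enumerate n! = 362880 permutations of y under H0): p = 0.000854.
Step 5: alpha = 0.05. reject H0.

tau_b = 0.8333 (C=33, D=3), p = 0.000854, reject H0.


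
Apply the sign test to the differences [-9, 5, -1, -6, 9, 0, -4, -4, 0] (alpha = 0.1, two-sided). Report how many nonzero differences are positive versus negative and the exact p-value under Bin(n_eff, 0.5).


Step 1: Discard zero differences. Original n = 9; n_eff = number of nonzero differences = 7.
Nonzero differences (with sign): -9, +5, -1, -6, +9, -4, -4
Step 2: Count signs: positive = 2, negative = 5.
Step 3: Under H0: P(positive) = 0.5, so the number of positives S ~ Bin(7, 0.5).
Step 4: Two-sided exact p-value = sum of Bin(7,0.5) probabilities at or below the observed probability = 0.453125.
Step 5: alpha = 0.1. fail to reject H0.

n_eff = 7, pos = 2, neg = 5, p = 0.453125, fail to reject H0.


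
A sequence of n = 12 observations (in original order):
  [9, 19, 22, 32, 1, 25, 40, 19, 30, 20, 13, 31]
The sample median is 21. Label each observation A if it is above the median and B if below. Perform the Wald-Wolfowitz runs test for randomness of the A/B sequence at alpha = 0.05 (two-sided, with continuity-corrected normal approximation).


Step 1: Compute median = 21; label A = above, B = below.
Labels in order: BBAABAABABBA  (n_A = 6, n_B = 6)
Step 2: Count runs R = 8.
Step 3: Under H0 (random ordering), E[R] = 2*n_A*n_B/(n_A+n_B) + 1 = 2*6*6/12 + 1 = 7.0000.
        Var[R] = 2*n_A*n_B*(2*n_A*n_B - n_A - n_B) / ((n_A+n_B)^2 * (n_A+n_B-1)) = 4320/1584 = 2.7273.
        SD[R] = 1.6514.
Step 4: Continuity-corrected z = (R - 0.5 - E[R]) / SD[R] = (8 - 0.5 - 7.0000) / 1.6514 = 0.3028.
Step 5: Two-sided p-value via normal approximation = 2*(1 - Phi(|z|)) = 0.762069.
Step 6: alpha = 0.05. fail to reject H0.

R = 8, z = 0.3028, p = 0.762069, fail to reject H0.


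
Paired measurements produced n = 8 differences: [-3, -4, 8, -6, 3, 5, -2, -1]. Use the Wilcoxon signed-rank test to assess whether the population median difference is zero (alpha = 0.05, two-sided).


Step 1: Drop any zero differences (none here) and take |d_i|.
|d| = [3, 4, 8, 6, 3, 5, 2, 1]
Step 2: Midrank |d_i| (ties get averaged ranks).
ranks: |3|->3.5, |4|->5, |8|->8, |6|->7, |3|->3.5, |5|->6, |2|->2, |1|->1
Step 3: Attach original signs; sum ranks with positive sign and with negative sign.
W+ = 8 + 3.5 + 6 = 17.5
W- = 3.5 + 5 + 7 + 2 + 1 = 18.5
(Check: W+ + W- = 36 should equal n(n+1)/2 = 36.)
Step 4: Test statistic W = min(W+, W-) = 17.5.
Step 5: Ties in |d|, so use the tie-corrected normal approximation.
        E[W] = n(n+1)/4 = 8*9/4 = 18.
        Tie groups: |d|=3 (t=2); sum(t^3 - t) = 6.
        Var[W] = n(n+1)(2n+1)/24 - sum(t^3-t)/48 = 1224/24 - 6/48 = 50.875.
        z = (W - E[W]) / sqrt(Var[W]) = (17.5 - 18) / 7.1327 = -0.0701.
        Two-sided p = 2*Phi(z) = 0.944114.
Step 6: alpha = 0.05. fail to reject H0.

W+ = 17.5, W- = 18.5, W = min = 17.5, p = 0.944114, fail to reject H0.


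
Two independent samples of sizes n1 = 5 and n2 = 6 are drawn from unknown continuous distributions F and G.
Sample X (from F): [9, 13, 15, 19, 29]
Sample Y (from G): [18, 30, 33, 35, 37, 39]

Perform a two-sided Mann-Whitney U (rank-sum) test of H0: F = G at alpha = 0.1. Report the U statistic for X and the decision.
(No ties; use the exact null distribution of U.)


Step 1: Combine and sort all 11 observations; assign midranks.
sorted (value, group): (9,X), (13,X), (15,X), (18,Y), (19,X), (29,X), (30,Y), (33,Y), (35,Y), (37,Y), (39,Y)
ranks: 9->1, 13->2, 15->3, 18->4, 19->5, 29->6, 30->7, 33->8, 35->9, 37->10, 39->11
Step 2: Rank sum for X: R1 = 1 + 2 + 3 + 5 + 6 = 17.
Step 3: U_X = R1 - n1(n1+1)/2 = 17 - 5*6/2 = 17 - 15 = 2.
       U_Y = n1*n2 - U_X = 30 - 2 = 28.
Step 4: No ties, so the exact null distribution of U (based on enumerating the C(11,5) = 462 equally likely rank assignments) gives the two-sided p-value.
Step 5: p-value = 0.017316; compare to alpha = 0.1. reject H0.

U_X = 2, p = 0.017316, reject H0 at alpha = 0.1.


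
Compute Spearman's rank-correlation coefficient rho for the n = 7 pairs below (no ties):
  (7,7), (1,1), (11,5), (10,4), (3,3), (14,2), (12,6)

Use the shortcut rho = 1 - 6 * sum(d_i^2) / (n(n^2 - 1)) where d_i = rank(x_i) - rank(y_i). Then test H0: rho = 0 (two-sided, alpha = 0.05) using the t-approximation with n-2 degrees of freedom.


Step 1: Rank x and y separately (midranks; no ties here).
rank(x): 7->3, 1->1, 11->5, 10->4, 3->2, 14->7, 12->6
rank(y): 7->7, 1->1, 5->5, 4->4, 3->3, 2->2, 6->6
Step 2: d_i = R_x(i) - R_y(i); compute d_i^2.
  (3-7)^2=16, (1-1)^2=0, (5-5)^2=0, (4-4)^2=0, (2-3)^2=1, (7-2)^2=25, (6-6)^2=0
sum(d^2) = 42.
Step 3: rho = 1 - 6*42 / (7*(7^2 - 1)) = 1 - 252/336 = 0.250000.
Step 4: Under H0, t = rho * sqrt((n-2)/(1-rho^2)) = 0.5774 ~ t(5).
Step 5: Two-sided p-value from the t-distribution with 5 df = 0.588724.
Step 6: alpha = 0.05. fail to reject H0.

rho = 0.2500, p = 0.588724, fail to reject H0 at alpha = 0.05.


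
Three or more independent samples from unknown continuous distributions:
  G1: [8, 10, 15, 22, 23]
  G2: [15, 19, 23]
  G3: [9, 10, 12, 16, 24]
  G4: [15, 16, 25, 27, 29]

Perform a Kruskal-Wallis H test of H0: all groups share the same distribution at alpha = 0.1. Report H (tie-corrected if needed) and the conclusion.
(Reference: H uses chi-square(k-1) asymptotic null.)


Step 1: Combine all N = 18 observations and assign midranks.
sorted (value, group, rank): (8,G1,1), (9,G3,2), (10,G1,3.5), (10,G3,3.5), (12,G3,5), (15,G1,7), (15,G2,7), (15,G4,7), (16,G3,9.5), (16,G4,9.5), (19,G2,11), (22,G1,12), (23,G1,13.5), (23,G2,13.5), (24,G3,15), (25,G4,16), (27,G4,17), (29,G4,18)
Step 2: Sum ranks within each group.
R_1 = 37 (n_1 = 5)
R_2 = 31.5 (n_2 = 3)
R_3 = 35 (n_3 = 5)
R_4 = 67.5 (n_4 = 5)
Step 3: H = 12/(N(N+1)) * sum(R_i^2/n_i) - 3(N+1)
     = 12/(18*19) * (37^2/5 + 31.5^2/3 + 35^2/5 + 67.5^2/5) - 3*19
     = 0.035088 * 1760.8 - 57
     = 4.782456.
Step 4: Ties present; correction factor C = 1 - 42/(18^3 - 18) = 0.992776. Corrected H = 4.782456 / 0.992776 = 4.817256.
Step 5: Under H0, H ~ chi^2(3); p-value = 0.185678.
Step 6: alpha = 0.1. fail to reject H0.

H = 4.8173, df = 3, p = 0.185678, fail to reject H0.


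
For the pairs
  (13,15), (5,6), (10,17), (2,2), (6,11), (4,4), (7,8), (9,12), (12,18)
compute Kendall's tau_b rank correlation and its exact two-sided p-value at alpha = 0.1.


Step 1: Enumerate the 36 unordered pairs (i,j) with i<j and classify each by sign(x_j-x_i) * sign(y_j-y_i).
  (1,2):dx=-8,dy=-9->C; (1,3):dx=-3,dy=+2->D; (1,4):dx=-11,dy=-13->C; (1,5):dx=-7,dy=-4->C
  (1,6):dx=-9,dy=-11->C; (1,7):dx=-6,dy=-7->C; (1,8):dx=-4,dy=-3->C; (1,9):dx=-1,dy=+3->D
  (2,3):dx=+5,dy=+11->C; (2,4):dx=-3,dy=-4->C; (2,5):dx=+1,dy=+5->C; (2,6):dx=-1,dy=-2->C
  (2,7):dx=+2,dy=+2->C; (2,8):dx=+4,dy=+6->C; (2,9):dx=+7,dy=+12->C; (3,4):dx=-8,dy=-15->C
  (3,5):dx=-4,dy=-6->C; (3,6):dx=-6,dy=-13->C; (3,7):dx=-3,dy=-9->C; (3,8):dx=-1,dy=-5->C
  (3,9):dx=+2,dy=+1->C; (4,5):dx=+4,dy=+9->C; (4,6):dx=+2,dy=+2->C; (4,7):dx=+5,dy=+6->C
  (4,8):dx=+7,dy=+10->C; (4,9):dx=+10,dy=+16->C; (5,6):dx=-2,dy=-7->C; (5,7):dx=+1,dy=-3->D
  (5,8):dx=+3,dy=+1->C; (5,9):dx=+6,dy=+7->C; (6,7):dx=+3,dy=+4->C; (6,8):dx=+5,dy=+8->C
  (6,9):dx=+8,dy=+14->C; (7,8):dx=+2,dy=+4->C; (7,9):dx=+5,dy=+10->C; (8,9):dx=+3,dy=+6->C
Step 2: C = 33, D = 3, total pairs = 36.
Step 3: tau = (C - D)/(n(n-1)/2) = (33 - 3)/36 = 0.833333.
Step 4: Exact two-sided p-value (enumerate n! = 362880 permutations of y under H0): p = 0.000854.
Step 5: alpha = 0.1. reject H0.

tau_b = 0.8333 (C=33, D=3), p = 0.000854, reject H0.


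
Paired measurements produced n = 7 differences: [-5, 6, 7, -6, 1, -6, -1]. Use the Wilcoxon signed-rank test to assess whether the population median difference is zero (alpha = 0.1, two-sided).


Step 1: Drop any zero differences (none here) and take |d_i|.
|d| = [5, 6, 7, 6, 1, 6, 1]
Step 2: Midrank |d_i| (ties get averaged ranks).
ranks: |5|->3, |6|->5, |7|->7, |6|->5, |1|->1.5, |6|->5, |1|->1.5
Step 3: Attach original signs; sum ranks with positive sign and with negative sign.
W+ = 5 + 7 + 1.5 = 13.5
W- = 3 + 5 + 5 + 1.5 = 14.5
(Check: W+ + W- = 28 should equal n(n+1)/2 = 28.)
Step 4: Test statistic W = min(W+, W-) = 13.5.
Step 5: Ties in |d|, so use the tie-corrected normal approximation.
        E[W] = n(n+1)/4 = 7*8/4 = 14.
        Tie groups: |d|=1 (t=2), |d|=6 (t=3); sum(t^3 - t) = 30.
        Var[W] = n(n+1)(2n+1)/24 - sum(t^3-t)/48 = 840/24 - 30/48 = 34.375.
        z = (W - E[W]) / sqrt(Var[W]) = (13.5 - 14) / 5.8630 = -0.0853.
        Two-sided p = 2*Phi(z) = 0.932039.
Step 6: alpha = 0.1. fail to reject H0.

W+ = 13.5, W- = 14.5, W = min = 13.5, p = 0.932039, fail to reject H0.


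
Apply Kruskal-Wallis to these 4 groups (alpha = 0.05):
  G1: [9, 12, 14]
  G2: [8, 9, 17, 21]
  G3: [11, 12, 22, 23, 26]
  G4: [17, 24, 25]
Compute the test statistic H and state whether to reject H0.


Step 1: Combine all N = 15 observations and assign midranks.
sorted (value, group, rank): (8,G2,1), (9,G1,2.5), (9,G2,2.5), (11,G3,4), (12,G1,5.5), (12,G3,5.5), (14,G1,7), (17,G2,8.5), (17,G4,8.5), (21,G2,10), (22,G3,11), (23,G3,12), (24,G4,13), (25,G4,14), (26,G3,15)
Step 2: Sum ranks within each group.
R_1 = 15 (n_1 = 3)
R_2 = 22 (n_2 = 4)
R_3 = 47.5 (n_3 = 5)
R_4 = 35.5 (n_4 = 3)
Step 3: H = 12/(N(N+1)) * sum(R_i^2/n_i) - 3(N+1)
     = 12/(15*16) * (15^2/3 + 22^2/4 + 47.5^2/5 + 35.5^2/3) - 3*16
     = 0.050000 * 1067.33 - 48
     = 5.366667.
Step 4: Ties present; correction factor C = 1 - 18/(15^3 - 15) = 0.994643. Corrected H = 5.366667 / 0.994643 = 5.395572.
Step 5: Under H0, H ~ chi^2(3); p-value = 0.145020.
Step 6: alpha = 0.05. fail to reject H0.

H = 5.3956, df = 3, p = 0.145020, fail to reject H0.


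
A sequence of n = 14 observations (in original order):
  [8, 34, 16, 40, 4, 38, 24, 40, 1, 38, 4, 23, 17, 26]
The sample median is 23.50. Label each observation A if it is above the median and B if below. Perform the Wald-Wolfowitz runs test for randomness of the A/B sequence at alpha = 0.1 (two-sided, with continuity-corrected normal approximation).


Step 1: Compute median = 23.50; label A = above, B = below.
Labels in order: BABABAAABABBBA  (n_A = 7, n_B = 7)
Step 2: Count runs R = 10.
Step 3: Under H0 (random ordering), E[R] = 2*n_A*n_B/(n_A+n_B) + 1 = 2*7*7/14 + 1 = 8.0000.
        Var[R] = 2*n_A*n_B*(2*n_A*n_B - n_A - n_B) / ((n_A+n_B)^2 * (n_A+n_B-1)) = 8232/2548 = 3.2308.
        SD[R] = 1.7974.
Step 4: Continuity-corrected z = (R - 0.5 - E[R]) / SD[R] = (10 - 0.5 - 8.0000) / 1.7974 = 0.8345.
Step 5: Two-sided p-value via normal approximation = 2*(1 - Phi(|z|)) = 0.403986.
Step 6: alpha = 0.1. fail to reject H0.

R = 10, z = 0.8345, p = 0.403986, fail to reject H0.


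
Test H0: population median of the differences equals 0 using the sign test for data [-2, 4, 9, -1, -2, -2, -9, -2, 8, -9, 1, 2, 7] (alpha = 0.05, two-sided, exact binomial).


Step 1: Discard zero differences. Original n = 13; n_eff = number of nonzero differences = 13.
Nonzero differences (with sign): -2, +4, +9, -1, -2, -2, -9, -2, +8, -9, +1, +2, +7
Step 2: Count signs: positive = 6, negative = 7.
Step 3: Under H0: P(positive) = 0.5, so the number of positives S ~ Bin(13, 0.5).
Step 4: Two-sided exact p-value = sum of Bin(13,0.5) probabilities at or below the observed probability = 1.000000.
Step 5: alpha = 0.05. fail to reject H0.

n_eff = 13, pos = 6, neg = 7, p = 1.000000, fail to reject H0.


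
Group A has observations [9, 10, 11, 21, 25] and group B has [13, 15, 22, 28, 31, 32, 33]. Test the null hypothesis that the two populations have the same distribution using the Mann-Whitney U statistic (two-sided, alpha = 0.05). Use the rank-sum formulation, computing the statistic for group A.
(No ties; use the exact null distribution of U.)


Step 1: Combine and sort all 12 observations; assign midranks.
sorted (value, group): (9,X), (10,X), (11,X), (13,Y), (15,Y), (21,X), (22,Y), (25,X), (28,Y), (31,Y), (32,Y), (33,Y)
ranks: 9->1, 10->2, 11->3, 13->4, 15->5, 21->6, 22->7, 25->8, 28->9, 31->10, 32->11, 33->12
Step 2: Rank sum for X: R1 = 1 + 2 + 3 + 6 + 8 = 20.
Step 3: U_X = R1 - n1(n1+1)/2 = 20 - 5*6/2 = 20 - 15 = 5.
       U_Y = n1*n2 - U_X = 35 - 5 = 30.
Step 4: No ties, so the exact null distribution of U (based on enumerating the C(12,5) = 792 equally likely rank assignments) gives the two-sided p-value.
Step 5: p-value = 0.047980; compare to alpha = 0.05. reject H0.

U_X = 5, p = 0.047980, reject H0 at alpha = 0.05.


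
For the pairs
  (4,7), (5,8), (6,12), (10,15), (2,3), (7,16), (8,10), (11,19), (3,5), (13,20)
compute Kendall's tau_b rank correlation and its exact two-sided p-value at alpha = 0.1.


Step 1: Enumerate the 45 unordered pairs (i,j) with i<j and classify each by sign(x_j-x_i) * sign(y_j-y_i).
  (1,2):dx=+1,dy=+1->C; (1,3):dx=+2,dy=+5->C; (1,4):dx=+6,dy=+8->C; (1,5):dx=-2,dy=-4->C
  (1,6):dx=+3,dy=+9->C; (1,7):dx=+4,dy=+3->C; (1,8):dx=+7,dy=+12->C; (1,9):dx=-1,dy=-2->C
  (1,10):dx=+9,dy=+13->C; (2,3):dx=+1,dy=+4->C; (2,4):dx=+5,dy=+7->C; (2,5):dx=-3,dy=-5->C
  (2,6):dx=+2,dy=+8->C; (2,7):dx=+3,dy=+2->C; (2,8):dx=+6,dy=+11->C; (2,9):dx=-2,dy=-3->C
  (2,10):dx=+8,dy=+12->C; (3,4):dx=+4,dy=+3->C; (3,5):dx=-4,dy=-9->C; (3,6):dx=+1,dy=+4->C
  (3,7):dx=+2,dy=-2->D; (3,8):dx=+5,dy=+7->C; (3,9):dx=-3,dy=-7->C; (3,10):dx=+7,dy=+8->C
  (4,5):dx=-8,dy=-12->C; (4,6):dx=-3,dy=+1->D; (4,7):dx=-2,dy=-5->C; (4,8):dx=+1,dy=+4->C
  (4,9):dx=-7,dy=-10->C; (4,10):dx=+3,dy=+5->C; (5,6):dx=+5,dy=+13->C; (5,7):dx=+6,dy=+7->C
  (5,8):dx=+9,dy=+16->C; (5,9):dx=+1,dy=+2->C; (5,10):dx=+11,dy=+17->C; (6,7):dx=+1,dy=-6->D
  (6,8):dx=+4,dy=+3->C; (6,9):dx=-4,dy=-11->C; (6,10):dx=+6,dy=+4->C; (7,8):dx=+3,dy=+9->C
  (7,9):dx=-5,dy=-5->C; (7,10):dx=+5,dy=+10->C; (8,9):dx=-8,dy=-14->C; (8,10):dx=+2,dy=+1->C
  (9,10):dx=+10,dy=+15->C
Step 2: C = 42, D = 3, total pairs = 45.
Step 3: tau = (C - D)/(n(n-1)/2) = (42 - 3)/45 = 0.866667.
Step 4: Exact two-sided p-value (enumerate n! = 3628800 permutations of y under H0): p = 0.000115.
Step 5: alpha = 0.1. reject H0.

tau_b = 0.8667 (C=42, D=3), p = 0.000115, reject H0.


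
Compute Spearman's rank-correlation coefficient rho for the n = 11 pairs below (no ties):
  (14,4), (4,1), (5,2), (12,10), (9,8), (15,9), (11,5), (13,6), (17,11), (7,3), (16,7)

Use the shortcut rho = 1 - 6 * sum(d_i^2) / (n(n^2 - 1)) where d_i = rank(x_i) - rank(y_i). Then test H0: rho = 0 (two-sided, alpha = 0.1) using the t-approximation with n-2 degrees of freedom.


Step 1: Rank x and y separately (midranks; no ties here).
rank(x): 14->8, 4->1, 5->2, 12->6, 9->4, 15->9, 11->5, 13->7, 17->11, 7->3, 16->10
rank(y): 4->4, 1->1, 2->2, 10->10, 8->8, 9->9, 5->5, 6->6, 11->11, 3->3, 7->7
Step 2: d_i = R_x(i) - R_y(i); compute d_i^2.
  (8-4)^2=16, (1-1)^2=0, (2-2)^2=0, (6-10)^2=16, (4-8)^2=16, (9-9)^2=0, (5-5)^2=0, (7-6)^2=1, (11-11)^2=0, (3-3)^2=0, (10-7)^2=9
sum(d^2) = 58.
Step 3: rho = 1 - 6*58 / (11*(11^2 - 1)) = 1 - 348/1320 = 0.736364.
Step 4: Under H0, t = rho * sqrt((n-2)/(1-rho^2)) = 3.2651 ~ t(9).
Step 5: Two-sided p-value from the t-distribution with 9 df = 0.009760.
Step 6: alpha = 0.1. reject H0.

rho = 0.7364, p = 0.009760, reject H0 at alpha = 0.1.


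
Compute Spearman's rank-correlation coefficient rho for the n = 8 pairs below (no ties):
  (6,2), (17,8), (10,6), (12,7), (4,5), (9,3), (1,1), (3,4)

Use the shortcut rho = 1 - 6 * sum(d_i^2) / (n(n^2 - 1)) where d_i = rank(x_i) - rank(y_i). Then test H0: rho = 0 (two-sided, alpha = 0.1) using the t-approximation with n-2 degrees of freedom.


Step 1: Rank x and y separately (midranks; no ties here).
rank(x): 6->4, 17->8, 10->6, 12->7, 4->3, 9->5, 1->1, 3->2
rank(y): 2->2, 8->8, 6->6, 7->7, 5->5, 3->3, 1->1, 4->4
Step 2: d_i = R_x(i) - R_y(i); compute d_i^2.
  (4-2)^2=4, (8-8)^2=0, (6-6)^2=0, (7-7)^2=0, (3-5)^2=4, (5-3)^2=4, (1-1)^2=0, (2-4)^2=4
sum(d^2) = 16.
Step 3: rho = 1 - 6*16 / (8*(8^2 - 1)) = 1 - 96/504 = 0.809524.
Step 4: Under H0, t = rho * sqrt((n-2)/(1-rho^2)) = 3.3776 ~ t(6).
Step 5: Two-sided p-value from the t-distribution with 6 df = 0.014903.
Step 6: alpha = 0.1. reject H0.

rho = 0.8095, p = 0.014903, reject H0 at alpha = 0.1.


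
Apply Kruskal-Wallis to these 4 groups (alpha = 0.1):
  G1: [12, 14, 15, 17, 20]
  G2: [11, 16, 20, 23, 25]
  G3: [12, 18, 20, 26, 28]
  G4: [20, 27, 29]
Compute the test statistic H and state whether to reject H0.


Step 1: Combine all N = 18 observations and assign midranks.
sorted (value, group, rank): (11,G2,1), (12,G1,2.5), (12,G3,2.5), (14,G1,4), (15,G1,5), (16,G2,6), (17,G1,7), (18,G3,8), (20,G1,10.5), (20,G2,10.5), (20,G3,10.5), (20,G4,10.5), (23,G2,13), (25,G2,14), (26,G3,15), (27,G4,16), (28,G3,17), (29,G4,18)
Step 2: Sum ranks within each group.
R_1 = 29 (n_1 = 5)
R_2 = 44.5 (n_2 = 5)
R_3 = 53 (n_3 = 5)
R_4 = 44.5 (n_4 = 3)
Step 3: H = 12/(N(N+1)) * sum(R_i^2/n_i) - 3(N+1)
     = 12/(18*19) * (29^2/5 + 44.5^2/5 + 53^2/5 + 44.5^2/3) - 3*19
     = 0.035088 * 1786.13 - 57
     = 5.671345.
Step 4: Ties present; correction factor C = 1 - 66/(18^3 - 18) = 0.988648. Corrected H = 5.671345 / 0.988648 = 5.736465.
Step 5: Under H0, H ~ chi^2(3); p-value = 0.125160.
Step 6: alpha = 0.1. fail to reject H0.

H = 5.7365, df = 3, p = 0.125160, fail to reject H0.


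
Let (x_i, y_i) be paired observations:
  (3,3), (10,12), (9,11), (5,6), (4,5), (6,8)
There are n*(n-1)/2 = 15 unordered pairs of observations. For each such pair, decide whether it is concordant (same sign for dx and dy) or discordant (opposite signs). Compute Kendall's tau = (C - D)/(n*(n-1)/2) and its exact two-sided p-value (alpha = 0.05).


Step 1: Enumerate the 15 unordered pairs (i,j) with i<j and classify each by sign(x_j-x_i) * sign(y_j-y_i).
  (1,2):dx=+7,dy=+9->C; (1,3):dx=+6,dy=+8->C; (1,4):dx=+2,dy=+3->C; (1,5):dx=+1,dy=+2->C
  (1,6):dx=+3,dy=+5->C; (2,3):dx=-1,dy=-1->C; (2,4):dx=-5,dy=-6->C; (2,5):dx=-6,dy=-7->C
  (2,6):dx=-4,dy=-4->C; (3,4):dx=-4,dy=-5->C; (3,5):dx=-5,dy=-6->C; (3,6):dx=-3,dy=-3->C
  (4,5):dx=-1,dy=-1->C; (4,6):dx=+1,dy=+2->C; (5,6):dx=+2,dy=+3->C
Step 2: C = 15, D = 0, total pairs = 15.
Step 3: tau = (C - D)/(n(n-1)/2) = (15 - 0)/15 = 1.000000.
Step 4: Exact two-sided p-value (enumerate n! = 720 permutations of y under H0): p = 0.002778.
Step 5: alpha = 0.05. reject H0.

tau_b = 1.0000 (C=15, D=0), p = 0.002778, reject H0.


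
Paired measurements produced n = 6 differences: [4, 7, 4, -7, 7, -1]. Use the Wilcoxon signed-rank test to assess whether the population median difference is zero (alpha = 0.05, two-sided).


Step 1: Drop any zero differences (none here) and take |d_i|.
|d| = [4, 7, 4, 7, 7, 1]
Step 2: Midrank |d_i| (ties get averaged ranks).
ranks: |4|->2.5, |7|->5, |4|->2.5, |7|->5, |7|->5, |1|->1
Step 3: Attach original signs; sum ranks with positive sign and with negative sign.
W+ = 2.5 + 5 + 2.5 + 5 = 15
W- = 5 + 1 = 6
(Check: W+ + W- = 21 should equal n(n+1)/2 = 21.)
Step 4: Test statistic W = min(W+, W-) = 6.
Step 5: Ties in |d|, so use the tie-corrected normal approximation.
        E[W] = n(n+1)/4 = 6*7/4 = 10.5.
        Tie groups: |d|=4 (t=2), |d|=7 (t=3); sum(t^3 - t) = 30.
        Var[W] = n(n+1)(2n+1)/24 - sum(t^3-t)/48 = 546/24 - 30/48 = 22.125.
        z = (W - E[W]) / sqrt(Var[W]) = (6 - 10.5) / 4.7037 = -0.9567.
        Two-sided p = 2*Phi(z) = 0.338724.
Step 6: alpha = 0.05. fail to reject H0.

W+ = 15, W- = 6, W = min = 6, p = 0.338724, fail to reject H0.


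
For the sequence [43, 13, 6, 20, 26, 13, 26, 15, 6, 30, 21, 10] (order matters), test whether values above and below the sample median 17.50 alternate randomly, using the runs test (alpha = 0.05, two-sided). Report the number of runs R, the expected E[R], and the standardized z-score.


Step 1: Compute median = 17.50; label A = above, B = below.
Labels in order: ABBAABABBAAB  (n_A = 6, n_B = 6)
Step 2: Count runs R = 8.
Step 3: Under H0 (random ordering), E[R] = 2*n_A*n_B/(n_A+n_B) + 1 = 2*6*6/12 + 1 = 7.0000.
        Var[R] = 2*n_A*n_B*(2*n_A*n_B - n_A - n_B) / ((n_A+n_B)^2 * (n_A+n_B-1)) = 4320/1584 = 2.7273.
        SD[R] = 1.6514.
Step 4: Continuity-corrected z = (R - 0.5 - E[R]) / SD[R] = (8 - 0.5 - 7.0000) / 1.6514 = 0.3028.
Step 5: Two-sided p-value via normal approximation = 2*(1 - Phi(|z|)) = 0.762069.
Step 6: alpha = 0.05. fail to reject H0.

R = 8, z = 0.3028, p = 0.762069, fail to reject H0.


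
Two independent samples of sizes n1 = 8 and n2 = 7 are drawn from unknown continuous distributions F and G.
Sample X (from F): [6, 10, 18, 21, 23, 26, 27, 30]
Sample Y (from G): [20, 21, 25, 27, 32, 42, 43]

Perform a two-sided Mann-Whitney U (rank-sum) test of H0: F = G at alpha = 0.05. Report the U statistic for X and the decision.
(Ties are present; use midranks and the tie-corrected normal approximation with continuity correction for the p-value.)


Step 1: Combine and sort all 15 observations; assign midranks.
sorted (value, group): (6,X), (10,X), (18,X), (20,Y), (21,X), (21,Y), (23,X), (25,Y), (26,X), (27,X), (27,Y), (30,X), (32,Y), (42,Y), (43,Y)
ranks: 6->1, 10->2, 18->3, 20->4, 21->5.5, 21->5.5, 23->7, 25->8, 26->9, 27->10.5, 27->10.5, 30->12, 32->13, 42->14, 43->15
Step 2: Rank sum for X: R1 = 1 + 2 + 3 + 5.5 + 7 + 9 + 10.5 + 12 = 50.
Step 3: U_X = R1 - n1(n1+1)/2 = 50 - 8*9/2 = 50 - 36 = 14.
       U_Y = n1*n2 - U_X = 56 - 14 = 42.
Step 4: Ties are present, so use the tie-corrected normal approximation (with continuity correction) for the p-value.
Step 5: p-value = 0.117555; compare to alpha = 0.05. fail to reject H0.

U_X = 14, p = 0.117555, fail to reject H0 at alpha = 0.05.


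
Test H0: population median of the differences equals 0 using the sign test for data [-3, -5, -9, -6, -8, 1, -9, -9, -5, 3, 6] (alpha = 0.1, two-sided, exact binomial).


Step 1: Discard zero differences. Original n = 11; n_eff = number of nonzero differences = 11.
Nonzero differences (with sign): -3, -5, -9, -6, -8, +1, -9, -9, -5, +3, +6
Step 2: Count signs: positive = 3, negative = 8.
Step 3: Under H0: P(positive) = 0.5, so the number of positives S ~ Bin(11, 0.5).
Step 4: Two-sided exact p-value = sum of Bin(11,0.5) probabilities at or below the observed probability = 0.226562.
Step 5: alpha = 0.1. fail to reject H0.

n_eff = 11, pos = 3, neg = 8, p = 0.226562, fail to reject H0.


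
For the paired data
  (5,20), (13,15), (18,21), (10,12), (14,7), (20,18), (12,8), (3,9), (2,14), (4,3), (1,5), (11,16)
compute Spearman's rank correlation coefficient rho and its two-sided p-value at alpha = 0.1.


Step 1: Rank x and y separately (midranks; no ties here).
rank(x): 5->5, 13->9, 18->11, 10->6, 14->10, 20->12, 12->8, 3->3, 2->2, 4->4, 1->1, 11->7
rank(y): 20->11, 15->8, 21->12, 12->6, 7->3, 18->10, 8->4, 9->5, 14->7, 3->1, 5->2, 16->9
Step 2: d_i = R_x(i) - R_y(i); compute d_i^2.
  (5-11)^2=36, (9-8)^2=1, (11-12)^2=1, (6-6)^2=0, (10-3)^2=49, (12-10)^2=4, (8-4)^2=16, (3-5)^2=4, (2-7)^2=25, (4-1)^2=9, (1-2)^2=1, (7-9)^2=4
sum(d^2) = 150.
Step 3: rho = 1 - 6*150 / (12*(12^2 - 1)) = 1 - 900/1716 = 0.475524.
Step 4: Under H0, t = rho * sqrt((n-2)/(1-rho^2)) = 1.7094 ~ t(10).
Step 5: Two-sided p-value from the t-distribution with 10 df = 0.118176.
Step 6: alpha = 0.1. fail to reject H0.

rho = 0.4755, p = 0.118176, fail to reject H0 at alpha = 0.1.


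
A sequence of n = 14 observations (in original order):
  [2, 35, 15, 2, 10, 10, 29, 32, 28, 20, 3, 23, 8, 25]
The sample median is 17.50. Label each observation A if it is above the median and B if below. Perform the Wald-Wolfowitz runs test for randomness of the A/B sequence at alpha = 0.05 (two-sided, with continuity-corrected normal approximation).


Step 1: Compute median = 17.50; label A = above, B = below.
Labels in order: BABBBBAAAABABA  (n_A = 7, n_B = 7)
Step 2: Count runs R = 8.
Step 3: Under H0 (random ordering), E[R] = 2*n_A*n_B/(n_A+n_B) + 1 = 2*7*7/14 + 1 = 8.0000.
        Var[R] = 2*n_A*n_B*(2*n_A*n_B - n_A - n_B) / ((n_A+n_B)^2 * (n_A+n_B-1)) = 8232/2548 = 3.2308.
        SD[R] = 1.7974.
Step 4: R = E[R], so z = 0 with no continuity correction.
Step 5: Two-sided p-value via normal approximation = 2*(1 - Phi(|z|)) = 1.000000.
Step 6: alpha = 0.05. fail to reject H0.

R = 8, z = 0.0000, p = 1.000000, fail to reject H0.


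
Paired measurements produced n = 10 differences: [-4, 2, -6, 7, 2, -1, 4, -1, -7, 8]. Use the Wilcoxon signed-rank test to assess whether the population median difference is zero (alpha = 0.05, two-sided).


Step 1: Drop any zero differences (none here) and take |d_i|.
|d| = [4, 2, 6, 7, 2, 1, 4, 1, 7, 8]
Step 2: Midrank |d_i| (ties get averaged ranks).
ranks: |4|->5.5, |2|->3.5, |6|->7, |7|->8.5, |2|->3.5, |1|->1.5, |4|->5.5, |1|->1.5, |7|->8.5, |8|->10
Step 3: Attach original signs; sum ranks with positive sign and with negative sign.
W+ = 3.5 + 8.5 + 3.5 + 5.5 + 10 = 31
W- = 5.5 + 7 + 1.5 + 1.5 + 8.5 = 24
(Check: W+ + W- = 55 should equal n(n+1)/2 = 55.)
Step 4: Test statistic W = min(W+, W-) = 24.
Step 5: Ties in |d|, so use the tie-corrected normal approximation.
        E[W] = n(n+1)/4 = 10*11/4 = 27.5.
        Tie groups: |d|=1 (t=2), |d|=2 (t=2), |d|=4 (t=2), |d|=7 (t=2); sum(t^3 - t) = 24.
        Var[W] = n(n+1)(2n+1)/24 - sum(t^3-t)/48 = 2310/24 - 24/48 = 95.75.
        z = (W - E[W]) / sqrt(Var[W]) = (24 - 27.5) / 9.7852 = -0.3577.
        Two-sided p = 2*Phi(z) = 0.720580.
Step 6: alpha = 0.05. fail to reject H0.

W+ = 31, W- = 24, W = min = 24, p = 0.720580, fail to reject H0.


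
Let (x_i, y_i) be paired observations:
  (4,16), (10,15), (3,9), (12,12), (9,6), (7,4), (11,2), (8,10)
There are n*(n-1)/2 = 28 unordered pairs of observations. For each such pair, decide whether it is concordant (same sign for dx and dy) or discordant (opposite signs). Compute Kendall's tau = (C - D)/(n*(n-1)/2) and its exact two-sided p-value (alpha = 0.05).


Step 1: Enumerate the 28 unordered pairs (i,j) with i<j and classify each by sign(x_j-x_i) * sign(y_j-y_i).
  (1,2):dx=+6,dy=-1->D; (1,3):dx=-1,dy=-7->C; (1,4):dx=+8,dy=-4->D; (1,5):dx=+5,dy=-10->D
  (1,6):dx=+3,dy=-12->D; (1,7):dx=+7,dy=-14->D; (1,8):dx=+4,dy=-6->D; (2,3):dx=-7,dy=-6->C
  (2,4):dx=+2,dy=-3->D; (2,5):dx=-1,dy=-9->C; (2,6):dx=-3,dy=-11->C; (2,7):dx=+1,dy=-13->D
  (2,8):dx=-2,dy=-5->C; (3,4):dx=+9,dy=+3->C; (3,5):dx=+6,dy=-3->D; (3,6):dx=+4,dy=-5->D
  (3,7):dx=+8,dy=-7->D; (3,8):dx=+5,dy=+1->C; (4,5):dx=-3,dy=-6->C; (4,6):dx=-5,dy=-8->C
  (4,7):dx=-1,dy=-10->C; (4,8):dx=-4,dy=-2->C; (5,6):dx=-2,dy=-2->C; (5,7):dx=+2,dy=-4->D
  (5,8):dx=-1,dy=+4->D; (6,7):dx=+4,dy=-2->D; (6,8):dx=+1,dy=+6->C; (7,8):dx=-3,dy=+8->D
Step 2: C = 13, D = 15, total pairs = 28.
Step 3: tau = (C - D)/(n(n-1)/2) = (13 - 15)/28 = -0.071429.
Step 4: Exact two-sided p-value (enumerate n! = 40320 permutations of y under H0): p = 0.904861.
Step 5: alpha = 0.05. fail to reject H0.

tau_b = -0.0714 (C=13, D=15), p = 0.904861, fail to reject H0.


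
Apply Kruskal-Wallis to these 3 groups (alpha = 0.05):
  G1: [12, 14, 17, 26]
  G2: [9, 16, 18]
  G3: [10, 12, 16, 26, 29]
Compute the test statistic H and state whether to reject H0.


Step 1: Combine all N = 12 observations and assign midranks.
sorted (value, group, rank): (9,G2,1), (10,G3,2), (12,G1,3.5), (12,G3,3.5), (14,G1,5), (16,G2,6.5), (16,G3,6.5), (17,G1,8), (18,G2,9), (26,G1,10.5), (26,G3,10.5), (29,G3,12)
Step 2: Sum ranks within each group.
R_1 = 27 (n_1 = 4)
R_2 = 16.5 (n_2 = 3)
R_3 = 34.5 (n_3 = 5)
Step 3: H = 12/(N(N+1)) * sum(R_i^2/n_i) - 3(N+1)
     = 12/(12*13) * (27^2/4 + 16.5^2/3 + 34.5^2/5) - 3*13
     = 0.076923 * 511.05 - 39
     = 0.311538.
Step 4: Ties present; correction factor C = 1 - 18/(12^3 - 12) = 0.989510. Corrected H = 0.311538 / 0.989510 = 0.314841.
Step 5: Under H0, H ~ chi^2(2); p-value = 0.854345.
Step 6: alpha = 0.05. fail to reject H0.

H = 0.3148, df = 2, p = 0.854345, fail to reject H0.


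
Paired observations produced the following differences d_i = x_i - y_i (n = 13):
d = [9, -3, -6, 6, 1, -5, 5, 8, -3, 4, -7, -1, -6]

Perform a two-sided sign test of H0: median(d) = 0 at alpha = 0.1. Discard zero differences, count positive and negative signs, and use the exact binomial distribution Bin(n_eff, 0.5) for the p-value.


Step 1: Discard zero differences. Original n = 13; n_eff = number of nonzero differences = 13.
Nonzero differences (with sign): +9, -3, -6, +6, +1, -5, +5, +8, -3, +4, -7, -1, -6
Step 2: Count signs: positive = 6, negative = 7.
Step 3: Under H0: P(positive) = 0.5, so the number of positives S ~ Bin(13, 0.5).
Step 4: Two-sided exact p-value = sum of Bin(13,0.5) probabilities at or below the observed probability = 1.000000.
Step 5: alpha = 0.1. fail to reject H0.

n_eff = 13, pos = 6, neg = 7, p = 1.000000, fail to reject H0.


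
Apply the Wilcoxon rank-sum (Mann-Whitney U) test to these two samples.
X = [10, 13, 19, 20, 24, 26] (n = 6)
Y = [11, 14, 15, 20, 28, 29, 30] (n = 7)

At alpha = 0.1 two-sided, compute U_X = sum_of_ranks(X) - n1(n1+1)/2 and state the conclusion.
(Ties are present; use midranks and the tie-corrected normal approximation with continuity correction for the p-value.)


Step 1: Combine and sort all 13 observations; assign midranks.
sorted (value, group): (10,X), (11,Y), (13,X), (14,Y), (15,Y), (19,X), (20,X), (20,Y), (24,X), (26,X), (28,Y), (29,Y), (30,Y)
ranks: 10->1, 11->2, 13->3, 14->4, 15->5, 19->6, 20->7.5, 20->7.5, 24->9, 26->10, 28->11, 29->12, 30->13
Step 2: Rank sum for X: R1 = 1 + 3 + 6 + 7.5 + 9 + 10 = 36.5.
Step 3: U_X = R1 - n1(n1+1)/2 = 36.5 - 6*7/2 = 36.5 - 21 = 15.5.
       U_Y = n1*n2 - U_X = 42 - 15.5 = 26.5.
Step 4: Ties are present, so use the tie-corrected normal approximation (with continuity correction) for the p-value.
Step 5: p-value = 0.474443; compare to alpha = 0.1. fail to reject H0.

U_X = 15.5, p = 0.474443, fail to reject H0 at alpha = 0.1.


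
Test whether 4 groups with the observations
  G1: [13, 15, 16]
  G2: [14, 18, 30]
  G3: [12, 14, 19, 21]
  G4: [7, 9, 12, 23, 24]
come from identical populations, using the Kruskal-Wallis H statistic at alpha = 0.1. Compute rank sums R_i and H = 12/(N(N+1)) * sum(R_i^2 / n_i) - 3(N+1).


Step 1: Combine all N = 15 observations and assign midranks.
sorted (value, group, rank): (7,G4,1), (9,G4,2), (12,G3,3.5), (12,G4,3.5), (13,G1,5), (14,G2,6.5), (14,G3,6.5), (15,G1,8), (16,G1,9), (18,G2,10), (19,G3,11), (21,G3,12), (23,G4,13), (24,G4,14), (30,G2,15)
Step 2: Sum ranks within each group.
R_1 = 22 (n_1 = 3)
R_2 = 31.5 (n_2 = 3)
R_3 = 33 (n_3 = 4)
R_4 = 33.5 (n_4 = 5)
Step 3: H = 12/(N(N+1)) * sum(R_i^2/n_i) - 3(N+1)
     = 12/(15*16) * (22^2/3 + 31.5^2/3 + 33^2/4 + 33.5^2/5) - 3*16
     = 0.050000 * 988.783 - 48
     = 1.439167.
Step 4: Ties present; correction factor C = 1 - 12/(15^3 - 15) = 0.996429. Corrected H = 1.439167 / 0.996429 = 1.444325.
Step 5: Under H0, H ~ chi^2(3); p-value = 0.695178.
Step 6: alpha = 0.1. fail to reject H0.

H = 1.4443, df = 3, p = 0.695178, fail to reject H0.


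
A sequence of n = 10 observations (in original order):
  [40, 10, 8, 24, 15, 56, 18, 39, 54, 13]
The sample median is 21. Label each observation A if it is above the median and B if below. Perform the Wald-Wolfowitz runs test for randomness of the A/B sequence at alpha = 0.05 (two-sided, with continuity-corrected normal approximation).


Step 1: Compute median = 21; label A = above, B = below.
Labels in order: ABBABABAAB  (n_A = 5, n_B = 5)
Step 2: Count runs R = 8.
Step 3: Under H0 (random ordering), E[R] = 2*n_A*n_B/(n_A+n_B) + 1 = 2*5*5/10 + 1 = 6.0000.
        Var[R] = 2*n_A*n_B*(2*n_A*n_B - n_A - n_B) / ((n_A+n_B)^2 * (n_A+n_B-1)) = 2000/900 = 2.2222.
        SD[R] = 1.4907.
Step 4: Continuity-corrected z = (R - 0.5 - E[R]) / SD[R] = (8 - 0.5 - 6.0000) / 1.4907 = 1.0062.
Step 5: Two-sided p-value via normal approximation = 2*(1 - Phi(|z|)) = 0.314305.
Step 6: alpha = 0.05. fail to reject H0.

R = 8, z = 1.0062, p = 0.314305, fail to reject H0.


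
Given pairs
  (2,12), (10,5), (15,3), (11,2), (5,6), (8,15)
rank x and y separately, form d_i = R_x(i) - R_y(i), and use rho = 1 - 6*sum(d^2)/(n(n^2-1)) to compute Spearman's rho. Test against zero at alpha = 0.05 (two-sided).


Step 1: Rank x and y separately (midranks; no ties here).
rank(x): 2->1, 10->4, 15->6, 11->5, 5->2, 8->3
rank(y): 12->5, 5->3, 3->2, 2->1, 6->4, 15->6
Step 2: d_i = R_x(i) - R_y(i); compute d_i^2.
  (1-5)^2=16, (4-3)^2=1, (6-2)^2=16, (5-1)^2=16, (2-4)^2=4, (3-6)^2=9
sum(d^2) = 62.
Step 3: rho = 1 - 6*62 / (6*(6^2 - 1)) = 1 - 372/210 = -0.771429.
Step 4: Under H0, t = rho * sqrt((n-2)/(1-rho^2)) = -2.4247 ~ t(4).
Step 5: Two-sided p-value from the t-distribution with 4 df = 0.072397.
Step 6: alpha = 0.05. fail to reject H0.

rho = -0.7714, p = 0.072397, fail to reject H0 at alpha = 0.05.


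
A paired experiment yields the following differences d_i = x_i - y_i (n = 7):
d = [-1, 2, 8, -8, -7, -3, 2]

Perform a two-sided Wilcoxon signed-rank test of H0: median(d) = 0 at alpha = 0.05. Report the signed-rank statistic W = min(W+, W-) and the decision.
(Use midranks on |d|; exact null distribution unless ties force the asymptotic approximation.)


Step 1: Drop any zero differences (none here) and take |d_i|.
|d| = [1, 2, 8, 8, 7, 3, 2]
Step 2: Midrank |d_i| (ties get averaged ranks).
ranks: |1|->1, |2|->2.5, |8|->6.5, |8|->6.5, |7|->5, |3|->4, |2|->2.5
Step 3: Attach original signs; sum ranks with positive sign and with negative sign.
W+ = 2.5 + 6.5 + 2.5 = 11.5
W- = 1 + 6.5 + 5 + 4 = 16.5
(Check: W+ + W- = 28 should equal n(n+1)/2 = 28.)
Step 4: Test statistic W = min(W+, W-) = 11.5.
Step 5: Ties in |d|, so use the tie-corrected normal approximation.
        E[W] = n(n+1)/4 = 7*8/4 = 14.
        Tie groups: |d|=2 (t=2), |d|=8 (t=2); sum(t^3 - t) = 12.
        Var[W] = n(n+1)(2n+1)/24 - sum(t^3-t)/48 = 840/24 - 12/48 = 34.75.
        z = (W - E[W]) / sqrt(Var[W]) = (11.5 - 14) / 5.8949 = -0.4241.
        Two-sided p = 2*Phi(z) = 0.671497.
Step 6: alpha = 0.05. fail to reject H0.

W+ = 11.5, W- = 16.5, W = min = 11.5, p = 0.671497, fail to reject H0.
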